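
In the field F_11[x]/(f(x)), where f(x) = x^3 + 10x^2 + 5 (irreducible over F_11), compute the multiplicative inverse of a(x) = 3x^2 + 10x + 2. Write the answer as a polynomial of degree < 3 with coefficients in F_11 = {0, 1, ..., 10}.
a(x)^(-1) ≡ 3x^2 + 3x + 5 (mod f(x))

Since f is irreducible over F_11, F_11[x]/(f) is a field and a(x) ≠ 0 has an inverse. Apply the extended Euclidean algorithm to f(x) and a(x) in F_11[x]: f(x) = (4x + 1)·a(x) + (4x + 3);  a(x) = (9x + 4)·(4x + 3) + (1). The last nonzero remainder is the constant 1 = gcd(f, a) in F_11. Back-substituting through the division chain expresses 1 = s(x)·a(x) + t(x)·f(x) with s(x) ≡ 3x^2 + 3x + 5 (mod f), so a(x)^(-1) ≡ s(x) = 3x^2 + 3x + 5 (mod f). Check: (3x^2 + 10x + 2)·(3x^2 + 3x + 5) = 9x^4 + 6x^3 + 7x^2 + x + 10 ≡ 1 (mod x^3 + 10x^2 + 5).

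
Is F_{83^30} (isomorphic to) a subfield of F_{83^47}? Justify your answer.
No: F_{83^30} is not a subfield of F_{83^47}

F_{p^m} embeds in F_{p^n} iff m | n. Here 30 ∤ 47 (since 47 = 1·30 + 17 with remainder 17 ≠ 0), so F_{83^30} is not a subfield of F_{83^47}. Equivalently: if it were, the tower law would give 30 = [F_{83^30}:F_83] dividing [F_{83^47}:F_83] = 47, contradiction.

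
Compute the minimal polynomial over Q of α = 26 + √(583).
m_α(x) = x^2 - 52x + 93

From α - 26 = √(583), squaring gives (α - 26)^2 = 583, i.e. α^2 - 52α + 676 = 583, so α^2 - 52α + 93 = 0. The discriminant of x^2 - 52x + 93 is (-52)^2 - 4·(93) = 2704 - 372 = 2332, and 4·(583) is not a perfect square in Q since 583 is squarefree and ≠ 1. Hence x^2 - 52x + 93 is irreducible over Q and is the minimal polynomial of α.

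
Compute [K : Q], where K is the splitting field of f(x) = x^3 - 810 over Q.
[K : Q] = 6

The roots of x^3 - 810 are ∛810, ω∛810, ω^2∛810 where ω = e^(2πi/3) is a primitive cube root of unity, so K = Q(∛810, ω). Now [Q(∛810):Q] = 3 (since 810 is not a perfect cube, x^3 - 810 is irreducible) and [Q(ω):Q] = 2. Both 2 and 3 divide [K:Q], and [K:Q] ≤ 3·2 = 6, so [K:Q] = 6. (Equivalently: Q(∛810) ⊂ R but ω ∉ R, so [K : Q(∛810)] = 2.)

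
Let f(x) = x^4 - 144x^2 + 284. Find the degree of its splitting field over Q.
[K : Q] = 4

Solving the quadratic in x^2: x^2 = (144 ± √(144^2 - 4·284))/2 = (144 ± √19600)/2 = (144 ± 140)/2, giving x^2 = 142 or x^2 = 2. So f(x) = (x^2 - 142)(x^2 - 2) and the roots of f are ±√142, ±√2. Hence the splitting field is K = Q(√142, √2). Since 142 and 2 are distinct squarefree integers > 1, their product 284 is not a perfect square, so √2 ∉ Q(√142). By the tower law [K:Q] = [Q(√142,√2):Q(√142)] · [Q(√142):Q] = 2 · 2 = 4.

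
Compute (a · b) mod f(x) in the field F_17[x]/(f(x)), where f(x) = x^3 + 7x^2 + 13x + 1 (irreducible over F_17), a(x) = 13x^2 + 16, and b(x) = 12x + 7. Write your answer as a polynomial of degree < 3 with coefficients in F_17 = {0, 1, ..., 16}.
a · b ≡ 2x^2 + 7 (mod f(x))

Multiply in F_17[x]: a(x)·b(x) = (13x^2 + 16)·(12x + 7) = 3x^3 + 6x^2 + 5x + 10. This has degree ≥ 3, so divide by f(x) over F_17: 3x^3 + 6x^2 + 5x + 10 = (3)·(x^3 + 7x^2 + 13x + 1) + (2x^2 + 7). Hence a·b ≡ 2x^2 + 7 (mod f). (F_17[x]/(f) is a field with 17^3 = 4913 elements since f is irreducible of degree 3.)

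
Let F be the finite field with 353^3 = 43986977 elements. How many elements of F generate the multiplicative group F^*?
There are φ(43986976) = 18938880 primitive elements

F_q^* is cyclic of order q - 1 = 43986976. A cyclic group of order m has exactly φ(m) generators. Here m = 43986976 = 2^5 · 11 · 19 · 6577, so the number of primitive elements is φ(43986976) = 18938880.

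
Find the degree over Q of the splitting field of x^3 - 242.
[K : Q] = 6

The roots of x^3 - 242 are ∛242, ω∛242, ω^2∛242 where ω = e^(2πi/3) is a primitive cube root of unity, so K = Q(∛242, ω). Now [Q(∛242):Q] = 3 (since 242 is not a perfect cube, x^3 - 242 is irreducible) and [Q(ω):Q] = 2. Both 2 and 3 divide [K:Q], and [K:Q] ≤ 3·2 = 6, so [K:Q] = 6. (Equivalently: Q(∛242) ⊂ R but ω ∉ R, so [K : Q(∛242)] = 2.)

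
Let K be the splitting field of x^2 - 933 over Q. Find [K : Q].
[K : Q] = 2

f(x) = x^2 - 933 factors as (x - √933)(x + √933). The splitting field is K = Q(√933). Since 933 is squarefree and > 1, it is not a perfect square, so x^2 - 933 is irreducible over Q and [Q(√933) : Q] = 2. Hence [K : Q] = 2.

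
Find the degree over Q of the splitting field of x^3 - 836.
[K : Q] = 6

The roots of x^3 - 836 are ∛836, ω∛836, ω^2∛836 where ω = e^(2πi/3) is a primitive cube root of unity, so K = Q(∛836, ω). Now [Q(∛836):Q] = 3 (since 836 is not a perfect cube, x^3 - 836 is irreducible) and [Q(ω):Q] = 2. Both 2 and 3 divide [K:Q], and [K:Q] ≤ 3·2 = 6, so [K:Q] = 6. (Equivalently: Q(∛836) ⊂ R but ω ∉ R, so [K : Q(∛836)] = 2.)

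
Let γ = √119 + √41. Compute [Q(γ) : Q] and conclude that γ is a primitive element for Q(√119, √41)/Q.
[Q(γ) : Q] = 4 (equivalently, Q(γ) = Q(√119, √41))

Obviously Q(γ) ⊆ Q(√119, √41), and [Q(√119, √41):Q] = 4 (since 119, 41 are distinct squarefree integers > 1 with 4879 not a perfect square). To show equality we compute the minimal polynomial of γ. From γ = √119 + √41: γ^2 = 119 + 2√(4879) + 41 = 160 + 2√(4879), so γ^2 - 160 = 2√(4879); squaring, (γ^2 - 160)^2 = 4·4879, i.e. γ^4 - 320γ^2 + 25600 - 19516 = 0, i.e. γ^4 - 320γ^2 + 6084 = 0. So γ is a root of x^4 - 320x^2 + 6084. This polynomial is irreducible over Q: it has no rational root (each ±√119 ± √41 is irrational), and any factorization into two quadratics over Q would force √(4879) ∈ Q (pairing opposite roots) or √119, √41 ∈ Q (other pairings), all impossible. Hence [Q(γ):Q] = 4 = [Q(√119, √41):Q], so Q(γ) = Q(√119, √41).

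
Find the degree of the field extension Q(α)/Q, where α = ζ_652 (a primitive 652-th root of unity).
[Q(α):Q] = 324

The minimal polynomial of ζ_652 over Q is the 652-th cyclotomic polynomial Φ_652(x), which is irreducible over Q and has degree φ(652) = 324. Hence [Q(α):Q] = φ(652) = 324.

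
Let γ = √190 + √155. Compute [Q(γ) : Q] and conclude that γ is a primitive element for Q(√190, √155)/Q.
[Q(γ) : Q] = 4 (equivalently, Q(γ) = Q(√190, √155))

Obviously Q(γ) ⊆ Q(√190, √155), and [Q(√190, √155):Q] = 4 (since 190, 155 are distinct squarefree integers > 1 with 29450 not a perfect square). To show equality we compute the minimal polynomial of γ. From γ = √190 + √155: γ^2 = 190 + 2√(29450) + 155 = 345 + 2√(29450), so γ^2 - 345 = 2√(29450); squaring, (γ^2 - 345)^2 = 4·29450, i.e. γ^4 - 690γ^2 + 119025 - 117800 = 0, i.e. γ^4 - 690γ^2 + 1225 = 0. So γ is a root of x^4 - 690x^2 + 1225. This polynomial is irreducible over Q: it has no rational root (each ±√190 ± √155 is irrational), and any factorization into two quadratics over Q would force √(29450) ∈ Q (pairing opposite roots) or √190, √155 ∈ Q (other pairings), all impossible. Hence [Q(γ):Q] = 4 = [Q(√190, √155):Q], so Q(γ) = Q(√190, √155).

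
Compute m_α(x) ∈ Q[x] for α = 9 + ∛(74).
m_α(x) = x^3 - 27x^2 + 243x - 803

Set β = α - 9 = ∛(74), so β^3 = 74. Then (α - 9)^3 - 74 = 0, i.e. α is a root of g(x) = (x - 9)^3 - 74 = x^3 - 27x^2 + 243x - 803. Since g(x) = h(x - 9) where h(x) = x^3 - 74, and h is irreducible over Q (because 74 is not a perfect cube, so h has no rational root, and a monic cubic with no rational root is irreducible), g is also irreducible (irreducibility is preserved under the substitution x → x - 9). Hence m_α(x) = x^3 - 27x^2 + 243x - 803.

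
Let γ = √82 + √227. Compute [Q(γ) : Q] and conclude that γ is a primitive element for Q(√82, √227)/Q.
[Q(γ) : Q] = 4 (equivalently, Q(γ) = Q(√82, √227))

Obviously Q(γ) ⊆ Q(√82, √227), and [Q(√82, √227):Q] = 4 (since 82, 227 are distinct squarefree integers > 1 with 18614 not a perfect square). To show equality we compute the minimal polynomial of γ. From γ = √82 + √227: γ^2 = 82 + 2√(18614) + 227 = 309 + 2√(18614), so γ^2 - 309 = 2√(18614); squaring, (γ^2 - 309)^2 = 4·18614, i.e. γ^4 - 618γ^2 + 95481 - 74456 = 0, i.e. γ^4 - 618γ^2 + 21025 = 0. So γ is a root of x^4 - 618x^2 + 21025. This polynomial is irreducible over Q: it has no rational root (each ±√82 ± √227 is irrational), and any factorization into two quadratics over Q would force √(18614) ∈ Q (pairing opposite roots) or √82, √227 ∈ Q (other pairings), all impossible. Hence [Q(γ):Q] = 4 = [Q(√82, √227):Q], so Q(γ) = Q(√82, √227).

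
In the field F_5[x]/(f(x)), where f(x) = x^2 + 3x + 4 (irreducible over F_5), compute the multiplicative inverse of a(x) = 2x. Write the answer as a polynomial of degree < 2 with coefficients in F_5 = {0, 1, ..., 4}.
a(x)^(-1) ≡ 3x + 4 (mod f(x))

Since f is irreducible over F_5, F_5[x]/(f) is a field and a(x) ≠ 0 has an inverse. Apply the extended Euclidean algorithm to f(x) and a(x) in F_5[x]: f(x) = (3x + 4)·a(x) + (4). The last nonzero remainder is the constant 4 = gcd(f, a) in F_5. Back-substituting through the division chain expresses 4 = s(x)·a(x) + t(x)·f(x) with s(x) ≡ 2x + 1 (mod f), so (2x + 1)·a(x) ≡ 4 (mod f). Multiplying by 4^(-1) ≡ 4 in F_5 gives a(x)^(-1) ≡ 4·(2x + 1) ≡ 3x + 4 (mod f). Check: (2x)·(3x + 4) = x^2 + 3x ≡ 1 (mod x^2 + 3x + 4).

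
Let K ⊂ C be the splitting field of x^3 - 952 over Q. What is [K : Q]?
[K : Q] = 6

The roots of x^3 - 952 are ∛952, ω∛952, ω^2∛952 where ω = e^(2πi/3) is a primitive cube root of unity, so K = Q(∛952, ω). Now [Q(∛952):Q] = 3 (since 952 is not a perfect cube, x^3 - 952 is irreducible) and [Q(ω):Q] = 2. Both 2 and 3 divide [K:Q], and [K:Q] ≤ 3·2 = 6, so [K:Q] = 6. (Equivalently: Q(∛952) ⊂ R but ω ∉ R, so [K : Q(∛952)] = 2.)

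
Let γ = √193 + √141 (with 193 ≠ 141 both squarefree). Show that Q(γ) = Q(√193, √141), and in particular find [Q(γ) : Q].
[Q(γ) : Q] = 4 (equivalently, Q(γ) = Q(√193, √141))

Obviously Q(γ) ⊆ Q(√193, √141), and [Q(√193, √141):Q] = 4 (since 193, 141 are distinct squarefree integers > 1 with 27213 not a perfect square). To show equality we compute the minimal polynomial of γ. From γ = √193 + √141: γ^2 = 193 + 2√(27213) + 141 = 334 + 2√(27213), so γ^2 - 334 = 2√(27213); squaring, (γ^2 - 334)^2 = 4·27213, i.e. γ^4 - 668γ^2 + 111556 - 108852 = 0, i.e. γ^4 - 668γ^2 + 2704 = 0. So γ is a root of x^4 - 668x^2 + 2704. This polynomial is irreducible over Q: it has no rational root (each ±√193 ± √141 is irrational), and any factorization into two quadratics over Q would force √(27213) ∈ Q (pairing opposite roots) or √193, √141 ∈ Q (other pairings), all impossible. Hence [Q(γ):Q] = 4 = [Q(√193, √141):Q], so Q(γ) = Q(√193, √141).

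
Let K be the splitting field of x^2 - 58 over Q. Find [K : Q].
[K : Q] = 2

f(x) = x^2 - 58 factors as (x - √58)(x + √58). The splitting field is K = Q(√58). Since 58 is squarefree and > 1, it is not a perfect square, so x^2 - 58 is irreducible over Q and [Q(√58) : Q] = 2. Hence [K : Q] = 2.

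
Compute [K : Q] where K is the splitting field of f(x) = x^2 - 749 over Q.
[K : Q] = 2

f(x) = x^2 - 749 factors as (x - √749)(x + √749). The splitting field is K = Q(√749). Since 749 is squarefree and > 1, it is not a perfect square, so x^2 - 749 is irreducible over Q and [Q(√749) : Q] = 2. Hence [K : Q] = 2.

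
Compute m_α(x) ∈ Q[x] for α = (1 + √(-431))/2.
m_α(x) = x^2 - x + 108

From 2α - 1 = √(-431), squaring gives (2α - 1)^2 = -431, i.e. 4α^2 - 4α + 1 = -431, so α^2 - α + (1 + 431)/4 = 0. Since -431 ≡ 1 (mod 4), (1 + 431)/4 = 108 ∈ Z. The polynomial x^2 - x + 108 has discriminant 1 - 4·(108) = -431, which is not a perfect square in Q (d = -431 is squarefree and ≠ 1), so x^2 - x + 108 is irreducible over Q. It is the minimal polynomial of α.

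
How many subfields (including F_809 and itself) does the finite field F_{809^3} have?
F_{809^3} has 2 subfields

The subfields of F_{p^n} are exactly the fields F_{p^d} for d | n (each is the fixed field of the unique index-d subgroup of Gal(F_{p^n}/F_p) ≅ Z/nZ). The divisors of n = 3 are {1, 3}, giving 2 subfields: F_{809^1}, F_{809^3}.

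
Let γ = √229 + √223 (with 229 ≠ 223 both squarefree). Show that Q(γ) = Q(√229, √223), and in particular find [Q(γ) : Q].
[Q(γ) : Q] = 4 (equivalently, Q(γ) = Q(√229, √223))

Obviously Q(γ) ⊆ Q(√229, √223), and [Q(√229, √223):Q] = 4 (since 229, 223 are distinct squarefree integers > 1 with 51067 not a perfect square). To show equality we compute the minimal polynomial of γ. From γ = √229 + √223: γ^2 = 229 + 2√(51067) + 223 = 452 + 2√(51067), so γ^2 - 452 = 2√(51067); squaring, (γ^2 - 452)^2 = 4·51067, i.e. γ^4 - 904γ^2 + 204304 - 204268 = 0, i.e. γ^4 - 904γ^2 + 36 = 0. So γ is a root of x^4 - 904x^2 + 36. This polynomial is irreducible over Q: it has no rational root (each ±√229 ± √223 is irrational), and any factorization into two quadratics over Q would force √(51067) ∈ Q (pairing opposite roots) or √229, √223 ∈ Q (other pairings), all impossible. Hence [Q(γ):Q] = 4 = [Q(√229, √223):Q], so Q(γ) = Q(√229, √223).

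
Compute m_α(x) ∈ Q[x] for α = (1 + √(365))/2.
m_α(x) = x^2 - x - 91

From 2α - 1 = √(365), squaring gives (2α - 1)^2 = 365, i.e. 4α^2 - 4α + 1 = 365, so α^2 - α + (1 - 365)/4 = 0. Since 365 ≡ 1 (mod 4), (1 - 365)/4 = -91 ∈ Z. The polynomial x^2 - x - 91 has discriminant 1 - 4·(-91) = 365, which is not a perfect square in Q (d = 365 is squarefree and ≠ 1), so x^2 - x - 91 is irreducible over Q. It is the minimal polynomial of α.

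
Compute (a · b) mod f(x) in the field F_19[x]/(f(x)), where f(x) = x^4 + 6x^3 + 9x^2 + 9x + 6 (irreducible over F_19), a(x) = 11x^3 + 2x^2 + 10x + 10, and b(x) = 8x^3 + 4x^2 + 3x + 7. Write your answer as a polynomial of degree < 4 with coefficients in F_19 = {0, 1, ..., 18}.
a · b ≡ 16x^3 + x^2 + 15x + 16 (mod f(x))

Multiply in F_19[x]: a(x)·b(x) = (11x^3 + 2x^2 + 10x + 10)·(8x^3 + 4x^2 + 3x + 7) = 12x^6 + 3x^5 + 7x^4 + 13x^3 + 8x^2 + 5x + 13. This has degree ≥ 4, so divide by f(x) over F_19: 12x^6 + 3x^5 + 7x^4 + 13x^3 + 8x^2 + 5x + 13 = (12x^2 + 7x + 9)·(x^4 + 6x^3 + 9x^2 + 9x + 6) + (16x^3 + x^2 + 15x + 16). Hence a·b ≡ 16x^3 + x^2 + 15x + 16 (mod f). (F_19[x]/(f) is a field with 19^4 = 130321 elements since f is irreducible of degree 4.)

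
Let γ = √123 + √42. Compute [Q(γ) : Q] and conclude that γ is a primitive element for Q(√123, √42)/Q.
[Q(γ) : Q] = 4 (equivalently, Q(γ) = Q(√123, √42))

Obviously Q(γ) ⊆ Q(√123, √42), and [Q(√123, √42):Q] = 4 (since 123, 42 are distinct squarefree integers > 1 with 5166 not a perfect square). To show equality we compute the minimal polynomial of γ. From γ = √123 + √42: γ^2 = 123 + 2√(5166) + 42 = 165 + 2√(5166), so γ^2 - 165 = 2√(5166); squaring, (γ^2 - 165)^2 = 4·5166, i.e. γ^4 - 330γ^2 + 27225 - 20664 = 0, i.e. γ^4 - 330γ^2 + 6561 = 0. So γ is a root of x^4 - 330x^2 + 6561. This polynomial is irreducible over Q: it has no rational root (each ±√123 ± √42 is irrational), and any factorization into two quadratics over Q would force √(5166) ∈ Q (pairing opposite roots) or √123, √42 ∈ Q (other pairings), all impossible. Hence [Q(γ):Q] = 4 = [Q(√123, √42):Q], so Q(γ) = Q(√123, √42).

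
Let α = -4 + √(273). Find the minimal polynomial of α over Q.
m_α(x) = x^2 + 8x - 257

From α + 4 = √(273), squaring gives (α + 4)^2 = 273, i.e. α^2 + 8α + 16 = 273, so α^2 + 8α - 257 = 0. The discriminant of x^2 + 8x - 257 is (8)^2 - 4·(-257) = 64 + 1028 = 1092, and 4·(273) is not a perfect square in Q since 273 is squarefree and ≠ 1. Hence x^2 + 8x - 257 is irreducible over Q and is the minimal polynomial of α.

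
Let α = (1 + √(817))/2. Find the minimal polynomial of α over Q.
m_α(x) = x^2 - x - 204

From 2α - 1 = √(817), squaring gives (2α - 1)^2 = 817, i.e. 4α^2 - 4α + 1 = 817, so α^2 - α + (1 - 817)/4 = 0. Since 817 ≡ 1 (mod 4), (1 - 817)/4 = -204 ∈ Z. The polynomial x^2 - x - 204 has discriminant 1 - 4·(-204) = 817, which is not a perfect square in Q (d = 817 is squarefree and ≠ 1), so x^2 - x - 204 is irreducible over Q. It is the minimal polynomial of α.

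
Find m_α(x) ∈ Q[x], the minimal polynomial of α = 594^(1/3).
m_α(x) = x^3 - 594

α satisfies α^3 = 594, so x^3 - 594 annihilates α. By the rational root test, a rational root p/q (in lowest terms) of x^3 - 594 would satisfy p^3 = 594 q^3, forcing q = 1 and p^3 = 594; but 594 is not a perfect cube, contradiction. A monic cubic over Q with no rational root is irreducible (any nontrivial factorization would include a linear factor). Hence x^3 - 594 is the minimal polynomial of α, and in particular [Q(α):Q] = 3.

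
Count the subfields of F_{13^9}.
F_{13^9} has 3 subfields

The subfields of F_{p^n} are exactly the fields F_{p^d} for d | n (each is the fixed field of the unique index-d subgroup of Gal(F_{p^n}/F_p) ≅ Z/nZ). The divisors of n = 9 are {1, 3, 9}, giving 3 subfields: F_{13^1}, F_{13^3}, F_{13^9}.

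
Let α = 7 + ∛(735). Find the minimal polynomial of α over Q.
m_α(x) = x^3 - 21x^2 + 147x - 1078

Set β = α - 7 = ∛(735), so β^3 = 735. Then (α - 7)^3 - 735 = 0, i.e. α is a root of g(x) = (x - 7)^3 - 735 = x^3 - 21x^2 + 147x - 1078. Since g(x) = h(x - 7) where h(x) = x^3 - 735, and h is irreducible over Q (because 735 is not a perfect cube, so h has no rational root, and a monic cubic with no rational root is irreducible), g is also irreducible (irreducibility is preserved under the substitution x → x - 7). Hence m_α(x) = x^3 - 21x^2 + 147x - 1078.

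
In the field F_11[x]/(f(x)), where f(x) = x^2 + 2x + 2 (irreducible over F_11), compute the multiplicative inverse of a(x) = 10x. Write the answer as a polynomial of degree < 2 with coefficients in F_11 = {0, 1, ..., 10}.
a(x)^(-1) ≡ 6x + 1 (mod f(x))

Since f is irreducible over F_11, F_11[x]/(f) is a field and a(x) ≠ 0 has an inverse. Apply the extended Euclidean algorithm to f(x) and a(x) in F_11[x]: f(x) = (10x + 9)·a(x) + (2). The last nonzero remainder is the constant 2 = gcd(f, a) in F_11. Back-substituting through the division chain expresses 2 = s(x)·a(x) + t(x)·f(x) with s(x) ≡ x + 2 (mod f), so (x + 2)·a(x) ≡ 2 (mod f). Multiplying by 2^(-1) ≡ 6 in F_11 gives a(x)^(-1) ≡ 6·(x + 2) ≡ 6x + 1 (mod f). Check: (10x)·(6x + 1) = 5x^2 + 10x ≡ 1 (mod x^2 + 2x + 2).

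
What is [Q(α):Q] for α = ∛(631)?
[Q(α):Q] = 3

The minimal polynomial of α is x^3 - 631, irreducible over Q since 631 is not a perfect cube (so x^3 - 631 has no rational root). Hence [Q(α):Q] = deg(m_α) = 3.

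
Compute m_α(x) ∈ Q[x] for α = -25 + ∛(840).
m_α(x) = x^3 + 75x^2 + 1875x + 14785

Set β = α + 25 = ∛(840), so β^3 = 840. Then (α + 25)^3 - 840 = 0, i.e. α is a root of g(x) = (x + 25)^3 - 840 = x^3 + 75x^2 + 1875x + 14785. Since g(x) = h(x + 25) where h(x) = x^3 - 840, and h is irreducible over Q (because 840 is not a perfect cube, so h has no rational root, and a monic cubic with no rational root is irreducible), g is also irreducible (irreducibility is preserved under the substitution x → x + 25). Hence m_α(x) = x^3 + 75x^2 + 1875x + 14785.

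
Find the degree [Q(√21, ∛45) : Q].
[Q(√21, ∛45) : Q] = 6

Let L = Q(√21, ∛45). Since Q(√21) ⊂ L and [Q(√21):Q] = 2, the tower law gives 2 | [L:Q]. Likewise Q(∛45) ⊂ L with [Q(∛45):Q] = 3 (because 45 is not a perfect cube), so 3 | [L:Q]. As gcd(2,3) = 1, [L:Q] is divisible by 6. Conversely L is generated over Q by √21 and ∛45, so [L:Q] ≤ 2·3 = 6. Therefore [Q(√21, ∛45) : Q] = 6.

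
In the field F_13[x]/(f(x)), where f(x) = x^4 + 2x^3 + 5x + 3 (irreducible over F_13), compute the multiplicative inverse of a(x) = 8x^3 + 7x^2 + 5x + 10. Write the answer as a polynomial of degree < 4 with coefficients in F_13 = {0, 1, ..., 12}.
a(x)^(-1) ≡ 10x^3 + 3x^2 + 12x + 4 (mod f(x))

Since f is irreducible over F_13, F_13[x]/(f) is a field and a(x) ≠ 0 has an inverse. Apply the extended Euclidean algorithm to f(x) and a(x) in F_13[x]: f(x) = (5x + 4)·a(x) + (12x^2 + 2);  a(x) = (5x + 6)·(12x^2 + 2) + (8x + 11);  (12x^2 + 2) = (8x + 2)·(8x + 11) + (6). The last nonzero remainder is the constant 6 = gcd(f, a) in F_13. Back-substituting through the division chain expresses 6 = s(x)·a(x) + t(x)·f(x) with s(x) ≡ 8x^3 + 5x^2 + 7x + 11 (mod f), so (8x^3 + 5x^2 + 7x + 11)·a(x) ≡ 6 (mod f). Multiplying by 6^(-1) ≡ 11 in F_13 gives a(x)^(-1) ≡ 11·(8x^3 + 5x^2 + 7x + 11) ≡ 10x^3 + 3x^2 + 12x + 4 (mod f). Check: (8x^3 + 7x^2 + 5x + 10)·(10x^3 + 3x^2 + 12x + 4) = 2x^6 + 3x^5 + 11x^4 + 10x^3 + x^2 + 10x + 1 ≡ 1 (mod x^4 + 2x^3 + 5x + 3).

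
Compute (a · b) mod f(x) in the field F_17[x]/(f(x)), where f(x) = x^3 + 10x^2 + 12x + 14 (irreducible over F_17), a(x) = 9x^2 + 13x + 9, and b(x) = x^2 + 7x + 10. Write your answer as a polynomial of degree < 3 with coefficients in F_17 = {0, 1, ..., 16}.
a · b ≡ x^2 + 14x + 14 (mod f(x))

Multiply in F_17[x]: a(x)·b(x) = (9x^2 + 13x + 9)·(x^2 + 7x + 10) = 9x^4 + 8x^3 + 3x^2 + 6x + 5. This has degree ≥ 3, so divide by f(x) over F_17: 9x^4 + 8x^3 + 3x^2 + 6x + 5 = (9x + 3)·(x^3 + 10x^2 + 12x + 14) + (x^2 + 14x + 14). Hence a·b ≡ x^2 + 14x + 14 (mod f). (F_17[x]/(f) is a field with 17^3 = 4913 elements since f is irreducible of degree 3.)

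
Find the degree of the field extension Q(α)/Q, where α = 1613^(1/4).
[Q(α):Q] = 4

α is a root of x^4 - 1613. By Eisenstein's criterion at the prime p = 1613 (which divides the constant term 1613 but p^2 = 2601769 does not, since 1613 is squarefree), x^4 - 1613 is irreducible over Q. Hence [Q(α):Q] = 4.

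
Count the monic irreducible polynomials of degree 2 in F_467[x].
There are 108811 monic irreducible polynomials of degree 2 over F_467

Each element of F_{467^2} that lies in no proper subfield is a root of exactly one monic irreducible of degree 2 over F_467, and each such polynomial has 2 distinct roots in F_{467^2}. By Möbius inversion the count is N_467(2) = (1/2) Σ_{d|2} μ(2/d) · 467^d = (1/2)(μ(2)·467^1 + μ(1)·467^2) = 217622/2 = 108811.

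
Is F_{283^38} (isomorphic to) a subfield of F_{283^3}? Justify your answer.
No: F_{283^38} is not a subfield of F_{283^3}

F_{p^m} embeds in F_{p^n} iff m | n. Here 38 ∤ 3 (since 3 = 0·38 + 3 with remainder 3 ≠ 0), so F_{283^38} is not a subfield of F_{283^3}. Equivalently: if it were, the tower law would give 38 = [F_{283^38}:F_283] dividing [F_{283^3}:F_283] = 3, contradiction.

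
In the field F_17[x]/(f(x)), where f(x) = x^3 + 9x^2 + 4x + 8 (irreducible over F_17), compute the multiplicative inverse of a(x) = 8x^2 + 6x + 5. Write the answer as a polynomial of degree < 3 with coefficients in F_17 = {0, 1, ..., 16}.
a(x)^(-1) ≡ 12x^2 + 8 (mod f(x))

Since f is irreducible over F_17, F_17[x]/(f) is a field and a(x) ≠ 0 has an inverse. Apply the extended Euclidean algorithm to f(x) and a(x) in F_17[x]: f(x) = (15x + 9)·a(x) + (11x + 14);  a(x) = (10x + 11)·(11x + 14) + (4). The last nonzero remainder is the constant 4 = gcd(f, a) in F_17. Back-substituting through the division chain expresses 4 = s(x)·a(x) + t(x)·f(x) with s(x) ≡ 14x^2 + 15 (mod f), so (14x^2 + 15)·a(x) ≡ 4 (mod f). Multiplying by 4^(-1) ≡ 13 in F_17 gives a(x)^(-1) ≡ 13·(14x^2 + 15) ≡ 12x^2 + 8 (mod f). Check: (8x^2 + 6x + 5)·(12x^2 + 8) = 11x^4 + 4x^3 + 5x^2 + 14x + 6 ≡ 1 (mod x^3 + 9x^2 + 4x + 8).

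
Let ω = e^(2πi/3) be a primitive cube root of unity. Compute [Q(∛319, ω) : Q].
[Q(∛319, ω) : Q] = 6

[Q(∛319):Q] = 3 (min poly x^3 - 319, irreducible since 319 is not a perfect cube). [Q(ω):Q] = 2 (min poly x^2 + x + 1). Since Q(∛319) ⊂ R and ω ∉ R, we have ω ∉ Q(∛319), so x^2 + x + 1 remains irreducible over Q(∛319) and [Q(∛319, ω) : Q(∛319)] = 2. By the tower law, [Q(∛319, ω) : Q] = 3 · 2 = 6. (In fact Q(∛319, ω) is the splitting field of x^3 - 319 over Q.)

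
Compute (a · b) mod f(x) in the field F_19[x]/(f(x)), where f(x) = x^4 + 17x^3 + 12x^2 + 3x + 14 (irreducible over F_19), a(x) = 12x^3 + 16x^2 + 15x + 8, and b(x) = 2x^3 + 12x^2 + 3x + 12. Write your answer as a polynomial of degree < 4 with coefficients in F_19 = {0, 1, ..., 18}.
a · b ≡ 3x^3 + 9x^2 + 13x + 1 (mod f(x))

Multiply in F_19[x]: a(x)·b(x) = (12x^3 + 16x^2 + 15x + 8)·(2x^3 + 12x^2 + 3x + 12) = 5x^6 + 5x^5 + 11x^4 + 8x^3 + 10x^2 + 14x + 1. This has degree ≥ 4, so divide by f(x) over F_19: 5x^6 + 5x^5 + 11x^4 + 8x^3 + 10x^2 + 14x + 1 = (5x^2 + 15x)·(x^4 + 17x^3 + 12x^2 + 3x + 14) + (3x^3 + 9x^2 + 13x + 1). Hence a·b ≡ 3x^3 + 9x^2 + 13x + 1 (mod f). (F_19[x]/(f) is a field with 19^4 = 130321 elements since f is irreducible of degree 4.)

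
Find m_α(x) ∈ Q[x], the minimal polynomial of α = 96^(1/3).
m_α(x) = x^3 - 96

α satisfies α^3 = 96, so x^3 - 96 annihilates α. By the rational root test, a rational root p/q (in lowest terms) of x^3 - 96 would satisfy p^3 = 96 q^3, forcing q = 1 and p^3 = 96; but 96 is not a perfect cube, contradiction. A monic cubic over Q with no rational root is irreducible (any nontrivial factorization would include a linear factor). Hence x^3 - 96 is the minimal polynomial of α, and in particular [Q(α):Q] = 3.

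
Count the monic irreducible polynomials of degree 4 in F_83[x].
There are 11862858 monic irreducible polynomials of degree 4 over F_83

Each element of F_{83^4} that lies in no proper subfield is a root of exactly one monic irreducible of degree 4 over F_83, and each such polynomial has 4 distinct roots in F_{83^4}. By Möbius inversion the count is N_83(4) = (1/4) Σ_{d|4} μ(4/d) · 83^d = (1/4)(μ(4)·83^1 + μ(2)·83^2 + μ(1)·83^4) = 47451432/4 = 11862858.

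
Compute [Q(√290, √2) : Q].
[Q(√290, √2) : Q] = 4

[Q(√290):Q] = 2 (min poly x^2 - 290, irreducible since 290 is squarefree > 1). For the top step, suppose √2 ∈ Q(√290), say √2 = c + d√290 with c, d ∈ Q. Squaring: 2 = c^2 + 290d^2 + 2cd√290. Since √290 ∉ Q this forces 2cd = 0. If d = 0 then √2 = c ∈ Q, contradicting 2 squarefree > 1. If c = 0 then 2 = 290d^2, so 290·2 = (290d)^2 is a perfect square in Q — but 290·2 = 580 is not a perfect square (since 290 and 2 are distinct squarefree integers). Contradiction. Hence √2 ∉ Q(√290), so x^2 - 2 stays irreducible over Q(√290) and [Q(√290, √2) : Q(√290)] = 2. By the tower law, [Q(√290, √2) : Q] = 2 · 2 = 4.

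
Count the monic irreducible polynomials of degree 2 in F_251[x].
There are 31375 monic irreducible polynomials of degree 2 over F_251

Each element of F_{251^2} that lies in no proper subfield is a root of exactly one monic irreducible of degree 2 over F_251, and each such polynomial has 2 distinct roots in F_{251^2}. By Möbius inversion the count is N_251(2) = (1/2) Σ_{d|2} μ(2/d) · 251^d = (1/2)(μ(2)·251^1 + μ(1)·251^2) = 62750/2 = 31375.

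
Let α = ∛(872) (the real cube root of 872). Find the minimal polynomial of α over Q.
m_α(x) = x^3 - 872

α satisfies α^3 = 872, so x^3 - 872 annihilates α. By the rational root test, a rational root p/q (in lowest terms) of x^3 - 872 would satisfy p^3 = 872 q^3, forcing q = 1 and p^3 = 872; but 872 is not a perfect cube, contradiction. A monic cubic over Q with no rational root is irreducible (any nontrivial factorization would include a linear factor). Hence x^3 - 872 is the minimal polynomial of α, and in particular [Q(α):Q] = 3.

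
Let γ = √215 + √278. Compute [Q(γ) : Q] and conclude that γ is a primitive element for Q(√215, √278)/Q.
[Q(γ) : Q] = 4 (equivalently, Q(γ) = Q(√215, √278))

Obviously Q(γ) ⊆ Q(√215, √278), and [Q(√215, √278):Q] = 4 (since 215, 278 are distinct squarefree integers > 1 with 59770 not a perfect square). To show equality we compute the minimal polynomial of γ. From γ = √215 + √278: γ^2 = 215 + 2√(59770) + 278 = 493 + 2√(59770), so γ^2 - 493 = 2√(59770); squaring, (γ^2 - 493)^2 = 4·59770, i.e. γ^4 - 986γ^2 + 243049 - 239080 = 0, i.e. γ^4 - 986γ^2 + 3969 = 0. So γ is a root of x^4 - 986x^2 + 3969. This polynomial is irreducible over Q: it has no rational root (each ±√215 ± √278 is irrational), and any factorization into two quadratics over Q would force √(59770) ∈ Q (pairing opposite roots) or √215, √278 ∈ Q (other pairings), all impossible. Hence [Q(γ):Q] = 4 = [Q(√215, √278):Q], so Q(γ) = Q(√215, √278).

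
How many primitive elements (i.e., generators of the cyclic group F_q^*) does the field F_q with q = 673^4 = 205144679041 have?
There are φ(205144679040) = 46750040064 primitive elements

F_q^* is cyclic of order q - 1 = 205144679040. A cyclic group of order m has exactly φ(m) generators. Here m = 205144679040 = 2^7 · 3 · 5 · 7 · 337 · 45293, so the number of primitive elements is φ(205144679040) = 46750040064.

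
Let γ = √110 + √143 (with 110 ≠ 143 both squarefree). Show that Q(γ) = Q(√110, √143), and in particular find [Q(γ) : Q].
[Q(γ) : Q] = 4 (equivalently, Q(γ) = Q(√110, √143))

Obviously Q(γ) ⊆ Q(√110, √143), and [Q(√110, √143):Q] = 4 (since 110, 143 are distinct squarefree integers > 1 with 15730 not a perfect square). To show equality we compute the minimal polynomial of γ. From γ = √110 + √143: γ^2 = 110 + 2√(15730) + 143 = 253 + 2√(15730), so γ^2 - 253 = 2√(15730); squaring, (γ^2 - 253)^2 = 4·15730, i.e. γ^4 - 506γ^2 + 64009 - 62920 = 0, i.e. γ^4 - 506γ^2 + 1089 = 0. So γ is a root of x^4 - 506x^2 + 1089. This polynomial is irreducible over Q: it has no rational root (each ±√110 ± √143 is irrational), and any factorization into two quadratics over Q would force √(15730) ∈ Q (pairing opposite roots) or √110, √143 ∈ Q (other pairings), all impossible. Hence [Q(γ):Q] = 4 = [Q(√110, √143):Q], so Q(γ) = Q(√110, √143).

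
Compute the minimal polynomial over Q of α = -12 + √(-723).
m_α(x) = x^2 + 24x + 867

From α + 12 = √(-723), squaring gives (α + 12)^2 = -723, i.e. α^2 + 24α + 144 = -723, so α^2 + 24α + 867 = 0. The discriminant of x^2 + 24x + 867 is (24)^2 - 4·(867) = 576 - 3468 = -2892, and 4·(-723) is not a perfect square in Q since -723 is squarefree and ≠ 1. Hence x^2 + 24x + 867 is irreducible over Q and is the minimal polynomial of α.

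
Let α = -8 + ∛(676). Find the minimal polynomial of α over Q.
m_α(x) = x^3 + 24x^2 + 192x - 164

Set β = α + 8 = ∛(676), so β^3 = 676. Then (α + 8)^3 - 676 = 0, i.e. α is a root of g(x) = (x + 8)^3 - 676 = x^3 + 24x^2 + 192x - 164. Since g(x) = h(x + 8) where h(x) = x^3 - 676, and h is irreducible over Q (because 676 is not a perfect cube, so h has no rational root, and a monic cubic with no rational root is irreducible), g is also irreducible (irreducibility is preserved under the substitution x → x + 8). Hence m_α(x) = x^3 + 24x^2 + 192x - 164.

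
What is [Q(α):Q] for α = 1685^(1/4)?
[Q(α):Q] = 4

α is a root of x^4 - 1685. By Eisenstein's criterion at the prime p = 5 (which divides the constant term 1685 but p^2 = 25 does not, since 1685 is squarefree), x^4 - 1685 is irreducible over Q. Hence [Q(α):Q] = 4.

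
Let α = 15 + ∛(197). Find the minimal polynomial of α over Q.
m_α(x) = x^3 - 45x^2 + 675x - 3572

Set β = α - 15 = ∛(197), so β^3 = 197. Then (α - 15)^3 - 197 = 0, i.e. α is a root of g(x) = (x - 15)^3 - 197 = x^3 - 45x^2 + 675x - 3572. Since g(x) = h(x - 15) where h(x) = x^3 - 197, and h is irreducible over Q (because 197 is not a perfect cube, so h has no rational root, and a monic cubic with no rational root is irreducible), g is also irreducible (irreducibility is preserved under the substitution x → x - 15). Hence m_α(x) = x^3 - 45x^2 + 675x - 3572.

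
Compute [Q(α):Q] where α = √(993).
[Q(α):Q] = 2

[Q(α):Q] equals the degree of the minimal polynomial of α. Here α^2 = 993 and x^2 - 993 is irreducible (d = 993 is squarefree, ≠ 1, hence not a square), so deg(m_α) = 2. Thus [Q(α):Q] = 2.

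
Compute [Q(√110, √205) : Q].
[Q(√110, √205) : Q] = 4

[Q(√110):Q] = 2 (min poly x^2 - 110, irreducible since 110 is squarefree > 1). For the top step, suppose √205 ∈ Q(√110), say √205 = c + d√110 with c, d ∈ Q. Squaring: 205 = c^2 + 110d^2 + 2cd√110. Since √110 ∉ Q this forces 2cd = 0. If d = 0 then √205 = c ∈ Q, contradicting 205 squarefree > 1. If c = 0 then 205 = 110d^2, so 110·205 = (110d)^2 is a perfect square in Q — but 110·205 = 22550 is not a perfect square (since 110 and 205 are distinct squarefree integers). Contradiction. Hence √205 ∉ Q(√110), so x^2 - 205 stays irreducible over Q(√110) and [Q(√110, √205) : Q(√110)] = 2. By the tower law, [Q(√110, √205) : Q] = 2 · 2 = 4.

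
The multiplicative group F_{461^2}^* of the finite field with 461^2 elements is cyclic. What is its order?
|F_{461^2}^*| = 212520

F_{461^2} has 461^2 = 212521 elements; its multiplicative group consists of all nonzero elements, so |F_{461^2}^*| = 212521 - 1 = 212520. (It is cyclic since any finite subgroup of the multiplicative group of a field is cyclic.)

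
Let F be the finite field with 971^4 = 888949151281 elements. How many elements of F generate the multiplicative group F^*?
There are φ(888949151280) = 233320808448 primitive elements

F_q^* is cyclic of order q - 1 = 888949151280. A cyclic group of order m has exactly φ(m) generators. Here m = 888949151280 = 2^4 · 3^5 · 5 · 97 · 197 · 2393, so the number of primitive elements is φ(888949151280) = 233320808448.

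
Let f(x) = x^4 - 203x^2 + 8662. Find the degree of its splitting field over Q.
[K : Q] = 4

Solving the quadratic in x^2: x^2 = (203 ± √(203^2 - 4·8662))/2 = (203 ± √6561)/2 = (203 ± 81)/2, giving x^2 = 61 or x^2 = 142. So f(x) = (x^2 - 61)(x^2 - 142) and the roots of f are ±√61, ±√142. Hence the splitting field is K = Q(√61, √142). Since 61 and 142 are distinct squarefree integers > 1, their product 8662 is not a perfect square, so √142 ∉ Q(√61). By the tower law [K:Q] = [Q(√61,√142):Q(√61)] · [Q(√61):Q] = 2 · 2 = 4.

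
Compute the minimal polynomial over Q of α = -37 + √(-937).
m_α(x) = x^2 + 74x + 2306

From α + 37 = √(-937), squaring gives (α + 37)^2 = -937, i.e. α^2 + 74α + 1369 = -937, so α^2 + 74α + 2306 = 0. The discriminant of x^2 + 74x + 2306 is (74)^2 - 4·(2306) = 5476 - 9224 = -3748, and 4·(-937) is not a perfect square in Q since -937 is squarefree and ≠ 1. Hence x^2 + 74x + 2306 is irreducible over Q and is the minimal polynomial of α.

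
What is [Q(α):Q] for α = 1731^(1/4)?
[Q(α):Q] = 4

α is a root of x^4 - 1731. By Eisenstein's criterion at the prime p = 3 (which divides the constant term 1731 but p^2 = 9 does not, since 1731 is squarefree), x^4 - 1731 is irreducible over Q. Hence [Q(α):Q] = 4.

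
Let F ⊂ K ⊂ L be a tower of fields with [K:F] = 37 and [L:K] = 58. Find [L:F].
[L:F] = 2146

The tower law says that for any tower of field extensions F ⊂ K ⊂ L with finite degrees, [L:F] = [L:K] · [K:F]. Here this gives [L:F] = 58 · 37 = 2146.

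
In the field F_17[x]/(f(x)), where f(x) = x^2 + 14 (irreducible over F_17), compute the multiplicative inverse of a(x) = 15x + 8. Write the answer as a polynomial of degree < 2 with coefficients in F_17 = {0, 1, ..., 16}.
a(x)^(-1) ≡ 2x + 8 (mod f(x))

Since f is irreducible over F_17, F_17[x]/(f) is a field and a(x) ≠ 0 has an inverse. Apply the extended Euclidean algorithm to f(x) and a(x) in F_17[x]: f(x) = (8x + 15)·a(x) + (13). The last nonzero remainder is the constant 13 = gcd(f, a) in F_17. Back-substituting through the division chain expresses 13 = s(x)·a(x) + t(x)·f(x) with s(x) ≡ 9x + 2 (mod f), so (9x + 2)·a(x) ≡ 13 (mod f). Multiplying by 13^(-1) ≡ 4 in F_17 gives a(x)^(-1) ≡ 4·(9x + 2) ≡ 2x + 8 (mod f). Check: (15x + 8)·(2x + 8) = 13x^2 + 13 ≡ 1 (mod x^2 + 14).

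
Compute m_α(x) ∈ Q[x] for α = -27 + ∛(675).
m_α(x) = x^3 + 81x^2 + 2187x + 19008

Set β = α + 27 = ∛(675), so β^3 = 675. Then (α + 27)^3 - 675 = 0, i.e. α is a root of g(x) = (x + 27)^3 - 675 = x^3 + 81x^2 + 2187x + 19008. Since g(x) = h(x + 27) where h(x) = x^3 - 675, and h is irreducible over Q (because 675 is not a perfect cube, so h has no rational root, and a monic cubic with no rational root is irreducible), g is also irreducible (irreducibility is preserved under the substitution x → x + 27). Hence m_α(x) = x^3 + 81x^2 + 2187x + 19008.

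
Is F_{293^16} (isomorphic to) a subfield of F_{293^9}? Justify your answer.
No: F_{293^16} is not a subfield of F_{293^9}

F_{p^m} embeds in F_{p^n} iff m | n. Here 16 ∤ 9 (since 9 = 0·16 + 9 with remainder 9 ≠ 0), so F_{293^16} is not a subfield of F_{293^9}. Equivalently: if it were, the tower law would give 16 = [F_{293^16}:F_293] dividing [F_{293^9}:F_293] = 9, contradiction.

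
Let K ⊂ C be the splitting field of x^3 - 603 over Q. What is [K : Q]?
[K : Q] = 6

The roots of x^3 - 603 are ∛603, ω∛603, ω^2∛603 where ω = e^(2πi/3) is a primitive cube root of unity, so K = Q(∛603, ω). Now [Q(∛603):Q] = 3 (since 603 is not a perfect cube, x^3 - 603 is irreducible) and [Q(ω):Q] = 2. Both 2 and 3 divide [K:Q], and [K:Q] ≤ 3·2 = 6, so [K:Q] = 6. (Equivalently: Q(∛603) ⊂ R but ω ∉ R, so [K : Q(∛603)] = 2.)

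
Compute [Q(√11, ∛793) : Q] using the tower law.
[Q(√11, ∛793) : Q] = 6

Let L = Q(√11, ∛793). Since Q(√11) ⊂ L and [Q(√11):Q] = 2, the tower law gives 2 | [L:Q]. Likewise Q(∛793) ⊂ L with [Q(∛793):Q] = 3 (because 793 is not a perfect cube), so 3 | [L:Q]. As gcd(2,3) = 1, [L:Q] is divisible by 6. Conversely L is generated over Q by √11 and ∛793, so [L:Q] ≤ 2·3 = 6. Therefore [Q(√11, ∛793) : Q] = 6.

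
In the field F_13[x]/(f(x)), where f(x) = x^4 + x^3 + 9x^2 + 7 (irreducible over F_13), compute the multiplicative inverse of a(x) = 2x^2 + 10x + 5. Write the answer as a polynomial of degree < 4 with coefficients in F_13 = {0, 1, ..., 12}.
a(x)^(-1) ≡ 12x^3 + 8x^2 + 3x + 1 (mod f(x))

Since f is irreducible over F_13, F_13[x]/(f) is a field and a(x) ≠ 0 has an inverse. Apply the extended Euclidean algorithm to f(x) and a(x) in F_13[x]: f(x) = (7x^2 + 11x + 10)·a(x) + (x + 9);  a(x) = (2x + 5)·(x + 9) + (12). The last nonzero remainder is the constant 12 = gcd(f, a) in F_13. Back-substituting through the division chain expresses 12 = s(x)·a(x) + t(x)·f(x) with s(x) ≡ x^3 + 5x^2 + 10x + 12 (mod f), so (x^3 + 5x^2 + 10x + 12)·a(x) ≡ 12 (mod f). Multiplying by 12^(-1) ≡ 12 in F_13 gives a(x)^(-1) ≡ 12·(x^3 + 5x^2 + 10x + 12) ≡ 12x^3 + 8x^2 + 3x + 1 (mod f). Check: (2x^2 + 10x + 5)·(12x^3 + 8x^2 + 3x + 1) = 11x^5 + 6x^4 + 3x^3 + 7x^2 + 12x + 5 ≡ 1 (mod x^4 + x^3 + 9x^2 + 7).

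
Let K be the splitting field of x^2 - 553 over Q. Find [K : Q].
[K : Q] = 2

f(x) = x^2 - 553 factors as (x - √553)(x + √553). The splitting field is K = Q(√553). Since 553 is squarefree and > 1, it is not a perfect square, so x^2 - 553 is irreducible over Q and [Q(√553) : Q] = 2. Hence [K : Q] = 2.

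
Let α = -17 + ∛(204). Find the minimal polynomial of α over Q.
m_α(x) = x^3 + 51x^2 + 867x + 4709

Set β = α + 17 = ∛(204), so β^3 = 204. Then (α + 17)^3 - 204 = 0, i.e. α is a root of g(x) = (x + 17)^3 - 204 = x^3 + 51x^2 + 867x + 4709. Since g(x) = h(x + 17) where h(x) = x^3 - 204, and h is irreducible over Q (because 204 is not a perfect cube, so h has no rational root, and a monic cubic with no rational root is irreducible), g is also irreducible (irreducibility is preserved under the substitution x → x + 17). Hence m_α(x) = x^3 + 51x^2 + 867x + 4709.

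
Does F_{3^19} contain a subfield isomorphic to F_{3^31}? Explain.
No: F_{3^31} is not a subfield of F_{3^19}

F_{p^m} embeds in F_{p^n} iff m | n. Here 31 ∤ 19 (since 19 = 0·31 + 19 with remainder 19 ≠ 0), so F_{3^31} is not a subfield of F_{3^19}. Equivalently: if it were, the tower law would give 31 = [F_{3^31}:F_3] dividing [F_{3^19}:F_3] = 19, contradiction.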